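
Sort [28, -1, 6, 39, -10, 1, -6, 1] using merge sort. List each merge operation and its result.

Divide and conquer:
  Merge [28] + [-1] -> [-1, 28]
  Merge [6] + [39] -> [6, 39]
  Merge [-1, 28] + [6, 39] -> [-1, 6, 28, 39]
  Merge [-10] + [1] -> [-10, 1]
  Merge [-6] + [1] -> [-6, 1]
  Merge [-10, 1] + [-6, 1] -> [-10, -6, 1, 1]
  Merge [-1, 6, 28, 39] + [-10, -6, 1, 1] -> [-10, -6, -1, 1, 1, 6, 28, 39]


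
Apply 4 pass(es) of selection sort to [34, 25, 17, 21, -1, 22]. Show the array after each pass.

Pass 1: Select minimum -1 at index 4, swap -> [-1, 25, 17, 21, 34, 22]
Pass 2: Select minimum 17 at index 2, swap -> [-1, 17, 25, 21, 34, 22]
Pass 3: Select minimum 21 at index 3, swap -> [-1, 17, 21, 25, 34, 22]
Pass 4: Select minimum 22 at index 5, swap -> [-1, 17, 21, 22, 34, 25]


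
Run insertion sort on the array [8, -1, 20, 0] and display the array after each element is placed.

First element 8 is already 'sorted'
Insert -1: shifted 1 elements -> [-1, 8, 20, 0]
Insert 20: shifted 0 elements -> [-1, 8, 20, 0]
Insert 0: shifted 2 elements -> [-1, 0, 8, 20]


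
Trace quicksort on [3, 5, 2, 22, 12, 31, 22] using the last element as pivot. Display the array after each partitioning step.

Partition 1: pivot=22 at index 5 -> [3, 5, 2, 22, 12, 22, 31]
Partition 2: pivot=12 at index 3 -> [3, 5, 2, 12, 22, 22, 31]
Partition 3: pivot=2 at index 0 -> [2, 5, 3, 12, 22, 22, 31]
Partition 4: pivot=3 at index 1 -> [2, 3, 5, 12, 22, 22, 31]


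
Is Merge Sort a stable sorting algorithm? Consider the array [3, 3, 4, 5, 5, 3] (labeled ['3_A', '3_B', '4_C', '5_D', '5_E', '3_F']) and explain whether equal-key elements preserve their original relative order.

Trace Merge Sort on the labeled array (the key is the number; the letter only tracks identity):
  Merge [3_B] + [4_C] -> [3_B, 4_C]
  Merge [3_A] + [3_B, 4_C] -> [3_A, 3_B, 4_C]
  Merge [5_E] + [3_F] -> [3_F, 5_E]
  Merge [5_D] + [3_F, 5_E] -> [3_F, 5_D, 5_E]
  Merge [3_A, 3_B, 4_C] + [3_F, 5_D, 5_E] -> [3_A, 3_B, 3_F, 4_C, 5_D, 5_E]
Final order: [3_A, 3_B, 3_F, 4_C, 5_D, 5_E]
Equal keys:
  value 3: originally 3_A, 3_B, 3_F; after sorting 3_A, 3_B, 3_F -> order preserved
  value 5: originally 5_D, 5_E; after sorting 5_D, 5_E -> order preserved
All equal keys kept their original relative order. Merge Sort is stable: when the heads of the two halves are equal the merge takes from the left half first.
Answer: Stable


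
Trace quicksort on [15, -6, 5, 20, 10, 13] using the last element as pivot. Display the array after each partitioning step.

Partition 1: pivot=13 at index 3 -> [-6, 5, 10, 13, 15, 20]
Partition 2: pivot=10 at index 2 -> [-6, 5, 10, 13, 15, 20]
Partition 3: pivot=5 at index 1 -> [-6, 5, 10, 13, 15, 20]
Partition 4: pivot=20 at index 5 -> [-6, 5, 10, 13, 15, 20]


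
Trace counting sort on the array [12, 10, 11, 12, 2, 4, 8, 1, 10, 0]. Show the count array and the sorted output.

Count array: [1, 1, 1, 0, 1, 0, 0, 0, 1, 0, 2, 1, 2]
(count[i] = number of elements equal to i)
Cumulative count: [1, 2, 3, 3, 4, 4, 4, 4, 5, 5, 7, 8, 10]
Sorted: [0, 1, 2, 4, 8, 10, 10, 11, 12, 12]


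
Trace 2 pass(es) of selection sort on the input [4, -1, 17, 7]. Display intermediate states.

Pass 1: Select minimum -1 at index 1, swap -> [-1, 4, 17, 7]
Pass 2: Select minimum 4 at index 1, swap -> [-1, 4, 17, 7]


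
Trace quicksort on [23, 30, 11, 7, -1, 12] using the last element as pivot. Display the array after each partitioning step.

Partition 1: pivot=12 at index 3 -> [11, 7, -1, 12, 23, 30]
Partition 2: pivot=-1 at index 0 -> [-1, 7, 11, 12, 23, 30]
Partition 3: pivot=11 at index 2 -> [-1, 7, 11, 12, 23, 30]
Partition 4: pivot=30 at index 5 -> [-1, 7, 11, 12, 23, 30]


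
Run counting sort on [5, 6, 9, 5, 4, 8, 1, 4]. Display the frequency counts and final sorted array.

Count array: [0, 1, 0, 0, 2, 2, 1, 0, 1, 1]
(count[i] = number of elements equal to i)
Cumulative count: [0, 1, 1, 1, 3, 5, 6, 6, 7, 8]
Sorted: [1, 4, 4, 5, 5, 6, 8, 9]


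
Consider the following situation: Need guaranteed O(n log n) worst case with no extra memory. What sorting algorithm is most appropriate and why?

Best choice: Heapsort
Reason: Heapsort is O(n log n) worst case and sorts in-place; quicksort can degrade to O(n^2)


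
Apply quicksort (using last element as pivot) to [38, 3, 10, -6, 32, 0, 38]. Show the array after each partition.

Partition 1: pivot=38 at index 6 -> [38, 3, 10, -6, 32, 0, 38]
Partition 2: pivot=0 at index 1 -> [-6, 0, 10, 38, 32, 3, 38]
Partition 3: pivot=3 at index 2 -> [-6, 0, 3, 38, 32, 10, 38]
Partition 4: pivot=10 at index 3 -> [-6, 0, 3, 10, 32, 38, 38]
Partition 5: pivot=38 at index 5 -> [-6, 0, 3, 10, 32, 38, 38]


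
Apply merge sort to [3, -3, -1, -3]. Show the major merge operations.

Divide and conquer:
  Merge [3] + [-3] -> [-3, 3]
  Merge [-1] + [-3] -> [-3, -1]
  Merge [-3, 3] + [-3, -1] -> [-3, -3, -1, 3]


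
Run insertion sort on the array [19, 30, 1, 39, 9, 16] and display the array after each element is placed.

First element 19 is already 'sorted'
Insert 30: shifted 0 elements -> [19, 30, 1, 39, 9, 16]
Insert 1: shifted 2 elements -> [1, 19, 30, 39, 9, 16]
Insert 39: shifted 0 elements -> [1, 19, 30, 39, 9, 16]
Insert 9: shifted 3 elements -> [1, 9, 19, 30, 39, 16]
Insert 16: shifted 3 elements -> [1, 9, 16, 19, 30, 39]


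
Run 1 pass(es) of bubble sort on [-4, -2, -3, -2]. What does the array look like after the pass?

After pass 1: [-4, -3, -2, -2] (1 swaps)
Total swaps: 1


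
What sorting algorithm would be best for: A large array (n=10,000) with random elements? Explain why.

Best choice: Quicksort or Mergesort
Reason: Both have O(n log n) average case; quicksort has lower constant factors


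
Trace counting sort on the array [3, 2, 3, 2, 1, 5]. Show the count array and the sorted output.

Count array: [0, 1, 2, 2, 0, 1]
(count[i] = number of elements equal to i)
Cumulative count: [0, 1, 3, 5, 5, 6]
Sorted: [1, 2, 2, 3, 3, 5]


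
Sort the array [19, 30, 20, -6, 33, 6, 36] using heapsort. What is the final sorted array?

Build heap: [36, 33, 20, -6, 30, 6, 19]
Extract 36: [33, 30, 20, -6, 19, 6, 36]
Extract 33: [30, 19, 20, -6, 6, 33, 36]
Extract 30: [20, 19, 6, -6, 30, 33, 36]
Extract 20: [19, -6, 6, 20, 30, 33, 36]
Extract 19: [6, -6, 19, 20, 30, 33, 36]
Extract 6: [-6, 6, 19, 20, 30, 33, 36]


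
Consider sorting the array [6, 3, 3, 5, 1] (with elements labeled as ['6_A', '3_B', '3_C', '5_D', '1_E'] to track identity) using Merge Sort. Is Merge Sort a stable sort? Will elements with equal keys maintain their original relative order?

Trace Merge Sort on the labeled array (the key is the number; the letter only tracks identity):
  Merge [6_A] + [3_B] -> [3_B, 6_A]
  Merge [5_D] + [1_E] -> [1_E, 5_D]
  Merge [3_C] + [1_E, 5_D] -> [1_E, 3_C, 5_D]
  Merge [3_B, 6_A] + [1_E, 3_C, 5_D] -> [1_E, 3_B, 3_C, 5_D, 6_A]
Final order: [1_E, 3_B, 3_C, 5_D, 6_A]
Equal keys:
  value 3: originally 3_B, 3_C; after sorting 3_B, 3_C -> order preserved
All equal keys kept their original relative order. Merge Sort is stable: when the heads of the two halves are equal the merge takes from the left half first.
Answer: Stable


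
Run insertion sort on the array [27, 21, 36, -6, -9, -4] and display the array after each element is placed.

First element 27 is already 'sorted'
Insert 21: shifted 1 elements -> [21, 27, 36, -6, -9, -4]
Insert 36: shifted 0 elements -> [21, 27, 36, -6, -9, -4]
Insert -6: shifted 3 elements -> [-6, 21, 27, 36, -9, -4]
Insert -9: shifted 4 elements -> [-9, -6, 21, 27, 36, -4]
Insert -4: shifted 3 elements -> [-9, -6, -4, 21, 27, 36]


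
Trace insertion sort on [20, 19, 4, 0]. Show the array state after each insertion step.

First element 20 is already 'sorted'
Insert 19: shifted 1 elements -> [19, 20, 4, 0]
Insert 4: shifted 2 elements -> [4, 19, 20, 0]
Insert 0: shifted 3 elements -> [0, 4, 19, 20]


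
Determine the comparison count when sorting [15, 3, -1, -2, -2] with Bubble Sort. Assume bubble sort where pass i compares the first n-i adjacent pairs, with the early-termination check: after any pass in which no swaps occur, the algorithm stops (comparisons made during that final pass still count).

Pass 1: compare adjacent pairs (0,1)..(3,4) = 4 comparison(s), 4 swap(s) -> [3, -1, -2, -2, 15]
Pass 2: compare adjacent pairs (0,1)..(2,3) = 3 comparison(s), 3 swap(s) -> [-1, -2, -2, 3, 15]
Pass 3: compare adjacent pairs (0,1)..(1,2) = 2 comparison(s), 2 swap(s) -> [-2, -2, -1, 3, 15]
Pass 4: compare adjacent pairs (0,1)..(0,1) = 1 comparison(s), 0 swap(s) -> [-2, -2, -1, 3, 15]
No swaps in this pass, so bubble sort stops here.
Total comparisons: 4 + 3 + 2 + 1 = 10


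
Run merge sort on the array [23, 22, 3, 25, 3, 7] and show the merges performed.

Divide and conquer:
  Merge [22] + [3] -> [3, 22]
  Merge [23] + [3, 22] -> [3, 22, 23]
  Merge [3] + [7] -> [3, 7]
  Merge [25] + [3, 7] -> [3, 7, 25]
  Merge [3, 22, 23] + [3, 7, 25] -> [3, 3, 7, 22, 23, 25]


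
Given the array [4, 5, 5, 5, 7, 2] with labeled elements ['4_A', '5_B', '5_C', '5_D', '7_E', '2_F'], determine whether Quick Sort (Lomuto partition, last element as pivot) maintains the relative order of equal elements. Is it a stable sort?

Trace Quick Sort on the labeled array (the key is the number; the letter only tracks identity):
  Partition indices 0..5 around pivot 2_F -> [2_F, 5_B, 5_C, 5_D, 7_E, 4_A]
  Partition indices 1..5 around pivot 4_A -> [2_F, 4_A, 5_C, 5_D, 7_E, 5_B]
  Partition indices 2..5 around pivot 5_B -> [2_F, 4_A, 5_C, 5_D, 5_B, 7_E]
  Partition indices 2..3 around pivot 5_D -> [2_F, 4_A, 5_C, 5_D, 5_B, 7_E]
Final order: [2_F, 4_A, 5_C, 5_D, 5_B, 7_E]
Equal keys:
  value 5: originally 5_B, 5_C, 5_D; after sorting 5_C, 5_D, 5_B -> order changed
Equal keys were reordered, so Quick Sort is not stable: partition swaps elements across long distances and can reorder equal keys. (One such input is enough; an unstable sort may happen to preserve order on other inputs, but it gives no guarantee.)
Answer: Not stable


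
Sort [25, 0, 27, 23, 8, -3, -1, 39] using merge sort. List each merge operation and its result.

Divide and conquer:
  Merge [25] + [0] -> [0, 25]
  Merge [27] + [23] -> [23, 27]
  Merge [0, 25] + [23, 27] -> [0, 23, 25, 27]
  Merge [8] + [-3] -> [-3, 8]
  Merge [-1] + [39] -> [-1, 39]
  Merge [-3, 8] + [-1, 39] -> [-3, -1, 8, 39]
  Merge [0, 23, 25, 27] + [-3, -1, 8, 39] -> [-3, -1, 0, 8, 23, 25, 27, 39]


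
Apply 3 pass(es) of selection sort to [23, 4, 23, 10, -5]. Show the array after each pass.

Pass 1: Select minimum -5 at index 4, swap -> [-5, 4, 23, 10, 23]
Pass 2: Select minimum 4 at index 1, swap -> [-5, 4, 23, 10, 23]
Pass 3: Select minimum 10 at index 3, swap -> [-5, 4, 10, 23, 23]


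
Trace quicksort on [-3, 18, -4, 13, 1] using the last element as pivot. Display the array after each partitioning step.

Partition 1: pivot=1 at index 2 -> [-3, -4, 1, 13, 18]
Partition 2: pivot=-4 at index 0 -> [-4, -3, 1, 13, 18]
Partition 3: pivot=18 at index 4 -> [-4, -3, 1, 13, 18]


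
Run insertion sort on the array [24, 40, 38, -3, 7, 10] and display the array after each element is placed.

First element 24 is already 'sorted'
Insert 40: shifted 0 elements -> [24, 40, 38, -3, 7, 10]
Insert 38: shifted 1 elements -> [24, 38, 40, -3, 7, 10]
Insert -3: shifted 3 elements -> [-3, 24, 38, 40, 7, 10]
Insert 7: shifted 3 elements -> [-3, 7, 24, 38, 40, 10]
Insert 10: shifted 3 elements -> [-3, 7, 10, 24, 38, 40]


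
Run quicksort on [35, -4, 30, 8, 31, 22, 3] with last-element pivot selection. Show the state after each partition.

Partition 1: pivot=3 at index 1 -> [-4, 3, 30, 8, 31, 22, 35]
Partition 2: pivot=35 at index 6 -> [-4, 3, 30, 8, 31, 22, 35]
Partition 3: pivot=22 at index 3 -> [-4, 3, 8, 22, 31, 30, 35]
Partition 4: pivot=30 at index 4 -> [-4, 3, 8, 22, 30, 31, 35]


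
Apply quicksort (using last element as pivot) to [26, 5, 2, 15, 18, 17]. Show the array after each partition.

Partition 1: pivot=17 at index 3 -> [5, 2, 15, 17, 18, 26]
Partition 2: pivot=15 at index 2 -> [5, 2, 15, 17, 18, 26]
Partition 3: pivot=2 at index 0 -> [2, 5, 15, 17, 18, 26]
Partition 4: pivot=26 at index 5 -> [2, 5, 15, 17, 18, 26]


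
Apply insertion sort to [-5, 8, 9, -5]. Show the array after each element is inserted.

First element -5 is already 'sorted'
Insert 8: shifted 0 elements -> [-5, 8, 9, -5]
Insert 9: shifted 0 elements -> [-5, 8, 9, -5]
Insert -5: shifted 2 elements -> [-5, -5, 8, 9]


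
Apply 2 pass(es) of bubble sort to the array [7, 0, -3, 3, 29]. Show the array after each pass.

After pass 1: [0, -3, 3, 7, 29] (3 swaps)
After pass 2: [-3, 0, 3, 7, 29] (1 swaps)
Total swaps: 4


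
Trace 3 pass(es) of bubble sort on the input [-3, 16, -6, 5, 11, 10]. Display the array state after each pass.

After pass 1: [-3, -6, 5, 11, 10, 16] (4 swaps)
After pass 2: [-6, -3, 5, 10, 11, 16] (2 swaps)
After pass 3: [-6, -3, 5, 10, 11, 16] (0 swaps)
Total swaps: 6


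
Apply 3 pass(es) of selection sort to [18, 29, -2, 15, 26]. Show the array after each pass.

Pass 1: Select minimum -2 at index 2, swap -> [-2, 29, 18, 15, 26]
Pass 2: Select minimum 15 at index 3, swap -> [-2, 15, 18, 29, 26]
Pass 3: Select minimum 18 at index 2, swap -> [-2, 15, 18, 29, 26]


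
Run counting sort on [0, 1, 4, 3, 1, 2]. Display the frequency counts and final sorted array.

Count array: [1, 2, 1, 1, 1]
(count[i] = number of elements equal to i)
Cumulative count: [1, 3, 4, 5, 6]
Sorted: [0, 1, 1, 2, 3, 4]


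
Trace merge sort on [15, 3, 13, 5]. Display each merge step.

Divide and conquer:
  Merge [15] + [3] -> [3, 15]
  Merge [13] + [5] -> [5, 13]
  Merge [3, 15] + [5, 13] -> [3, 5, 13, 15]


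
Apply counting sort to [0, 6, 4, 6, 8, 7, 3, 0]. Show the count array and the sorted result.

Count array: [2, 0, 0, 1, 1, 0, 2, 1, 1]
(count[i] = number of elements equal to i)
Cumulative count: [2, 2, 2, 3, 4, 4, 6, 7, 8]
Sorted: [0, 0, 3, 4, 6, 6, 7, 8]


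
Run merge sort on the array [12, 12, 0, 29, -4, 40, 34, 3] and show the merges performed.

Divide and conquer:
  Merge [12] + [12] -> [12, 12]
  Merge [0] + [29] -> [0, 29]
  Merge [12, 12] + [0, 29] -> [0, 12, 12, 29]
  Merge [-4] + [40] -> [-4, 40]
  Merge [34] + [3] -> [3, 34]
  Merge [-4, 40] + [3, 34] -> [-4, 3, 34, 40]
  Merge [0, 12, 12, 29] + [-4, 3, 34, 40] -> [-4, 0, 3, 12, 12, 29, 34, 40]


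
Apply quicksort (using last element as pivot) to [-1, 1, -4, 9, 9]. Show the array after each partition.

Partition 1: pivot=9 at index 4 -> [-1, 1, -4, 9, 9]
Partition 2: pivot=9 at index 3 -> [-1, 1, -4, 9, 9]
Partition 3: pivot=-4 at index 0 -> [-4, 1, -1, 9, 9]
Partition 4: pivot=-1 at index 1 -> [-4, -1, 1, 9, 9]


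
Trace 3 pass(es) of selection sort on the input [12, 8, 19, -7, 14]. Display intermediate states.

Pass 1: Select minimum -7 at index 3, swap -> [-7, 8, 19, 12, 14]
Pass 2: Select minimum 8 at index 1, swap -> [-7, 8, 19, 12, 14]
Pass 3: Select minimum 12 at index 3, swap -> [-7, 8, 12, 19, 14]


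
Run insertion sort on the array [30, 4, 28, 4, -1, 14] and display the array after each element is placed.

First element 30 is already 'sorted'
Insert 4: shifted 1 elements -> [4, 30, 28, 4, -1, 14]
Insert 28: shifted 1 elements -> [4, 28, 30, 4, -1, 14]
Insert 4: shifted 2 elements -> [4, 4, 28, 30, -1, 14]
Insert -1: shifted 4 elements -> [-1, 4, 4, 28, 30, 14]
Insert 14: shifted 2 elements -> [-1, 4, 4, 14, 28, 30]


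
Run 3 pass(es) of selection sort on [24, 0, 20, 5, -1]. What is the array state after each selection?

Pass 1: Select minimum -1 at index 4, swap -> [-1, 0, 20, 5, 24]
Pass 2: Select minimum 0 at index 1, swap -> [-1, 0, 20, 5, 24]
Pass 3: Select minimum 5 at index 3, swap -> [-1, 0, 5, 20, 24]


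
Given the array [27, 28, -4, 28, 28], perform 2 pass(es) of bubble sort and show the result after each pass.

After pass 1: [27, -4, 28, 28, 28] (1 swaps)
After pass 2: [-4, 27, 28, 28, 28] (1 swaps)
Total swaps: 2


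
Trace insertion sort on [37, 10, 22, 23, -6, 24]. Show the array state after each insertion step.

First element 37 is already 'sorted'
Insert 10: shifted 1 elements -> [10, 37, 22, 23, -6, 24]
Insert 22: shifted 1 elements -> [10, 22, 37, 23, -6, 24]
Insert 23: shifted 1 elements -> [10, 22, 23, 37, -6, 24]
Insert -6: shifted 4 elements -> [-6, 10, 22, 23, 37, 24]
Insert 24: shifted 1 elements -> [-6, 10, 22, 23, 24, 37]


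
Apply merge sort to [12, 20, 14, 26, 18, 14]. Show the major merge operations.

Divide and conquer:
  Merge [20] + [14] -> [14, 20]
  Merge [12] + [14, 20] -> [12, 14, 20]
  Merge [18] + [14] -> [14, 18]
  Merge [26] + [14, 18] -> [14, 18, 26]
  Merge [12, 14, 20] + [14, 18, 26] -> [12, 14, 14, 18, 20, 26]


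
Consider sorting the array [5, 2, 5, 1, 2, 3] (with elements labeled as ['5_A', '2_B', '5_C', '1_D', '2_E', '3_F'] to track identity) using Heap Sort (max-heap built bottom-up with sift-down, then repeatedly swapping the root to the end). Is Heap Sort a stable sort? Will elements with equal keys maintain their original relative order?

Trace Heap Sort on the labeled array (the key is the number; the letter only tracks identity):
  Build max-heap: [5_A, 2_B, 5_C, 1_D, 2_E, 3_F]
  Swap root 5_A to index 5, re-heapify first 5 -> [5_C, 2_B, 3_F, 1_D, 2_E, 5_A]
  Swap root 5_C to index 4, re-heapify first 4 -> [3_F, 2_B, 2_E, 1_D, 5_C, 5_A]
  Swap root 3_F to index 3, re-heapify first 3 -> [2_B, 1_D, 2_E, 3_F, 5_C, 5_A]
  Swap root 2_B to index 2, re-heapify first 2 -> [2_E, 1_D, 2_B, 3_F, 5_C, 5_A]
  Swap root 2_E to index 1, re-heapify first 1 -> [1_D, 2_E, 2_B, 3_F, 5_C, 5_A]
Final order: [1_D, 2_E, 2_B, 3_F, 5_C, 5_A]
Equal keys:
  value 2: originally 2_B, 2_E; after sorting 2_E, 2_B -> order changed
  value 5: originally 5_A, 5_C; after sorting 5_C, 5_A -> order changed
Equal keys were reordered, so Heap Sort is not stable: heap construction and root-to-end swaps move elements without regard to the original order of equal keys. (One such input is enough; an unstable sort may happen to preserve order on other inputs, but it gives no guarantee.)
Answer: Not stable


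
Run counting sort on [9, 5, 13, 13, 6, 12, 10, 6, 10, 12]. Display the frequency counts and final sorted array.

Count array: [0, 0, 0, 0, 0, 1, 2, 0, 0, 1, 2, 0, 2, 2]
(count[i] = number of elements equal to i)
Cumulative count: [0, 0, 0, 0, 0, 1, 3, 3, 3, 4, 6, 6, 8, 10]
Sorted: [5, 6, 6, 9, 10, 10, 12, 12, 13, 13]


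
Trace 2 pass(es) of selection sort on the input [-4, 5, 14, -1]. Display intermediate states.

Pass 1: Select minimum -4 at index 0, swap -> [-4, 5, 14, -1]
Pass 2: Select minimum -1 at index 3, swap -> [-4, -1, 14, 5]


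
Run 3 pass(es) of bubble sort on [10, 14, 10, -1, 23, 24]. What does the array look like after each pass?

After pass 1: [10, 10, -1, 14, 23, 24] (2 swaps)
After pass 2: [10, -1, 10, 14, 23, 24] (1 swaps)
After pass 3: [-1, 10, 10, 14, 23, 24] (1 swaps)
Total swaps: 4


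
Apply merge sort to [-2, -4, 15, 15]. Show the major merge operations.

Divide and conquer:
  Merge [-2] + [-4] -> [-4, -2]
  Merge [15] + [15] -> [15, 15]
  Merge [-4, -2] + [15, 15] -> [-4, -2, 15, 15]


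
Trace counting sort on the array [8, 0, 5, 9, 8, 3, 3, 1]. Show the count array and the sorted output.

Count array: [1, 1, 0, 2, 0, 1, 0, 0, 2, 1]
(count[i] = number of elements equal to i)
Cumulative count: [1, 2, 2, 4, 4, 5, 5, 5, 7, 8]
Sorted: [0, 1, 3, 3, 5, 8, 8, 9]


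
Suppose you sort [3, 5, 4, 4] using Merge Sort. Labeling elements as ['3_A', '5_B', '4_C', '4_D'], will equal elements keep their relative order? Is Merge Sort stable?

Trace Merge Sort on the labeled array (the key is the number; the letter only tracks identity):
  Merge [3_A] + [5_B] -> [3_A, 5_B]
  Merge [4_C] + [4_D] -> [4_C, 4_D]
  Merge [3_A, 5_B] + [4_C, 4_D] -> [3_A, 4_C, 4_D, 5_B]
Final order: [3_A, 4_C, 4_D, 5_B]
Equal keys:
  value 4: originally 4_C, 4_D; after sorting 4_C, 4_D -> order preserved
All equal keys kept their original relative order. Merge Sort is stable: when the heads of the two halves are equal the merge takes from the left half first.
Answer: Stable


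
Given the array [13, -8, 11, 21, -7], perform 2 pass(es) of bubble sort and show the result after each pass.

After pass 1: [-8, 11, 13, -7, 21] (3 swaps)
After pass 2: [-8, 11, -7, 13, 21] (1 swaps)
Total swaps: 4


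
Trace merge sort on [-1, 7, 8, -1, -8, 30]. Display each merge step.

Divide and conquer:
  Merge [7] + [8] -> [7, 8]
  Merge [-1] + [7, 8] -> [-1, 7, 8]
  Merge [-8] + [30] -> [-8, 30]
  Merge [-1] + [-8, 30] -> [-8, -1, 30]
  Merge [-1, 7, 8] + [-8, -1, 30] -> [-8, -1, -1, 7, 8, 30]


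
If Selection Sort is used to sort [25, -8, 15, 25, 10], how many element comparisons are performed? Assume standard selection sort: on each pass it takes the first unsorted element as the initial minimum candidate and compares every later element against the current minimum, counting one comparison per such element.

Pass 1: scan indices 1..4 for the minimum = 4 comparison(s); min is -8, place at index 0 -> [-8, 25, 15, 25, 10]
Pass 2: scan indices 2..4 for the minimum = 3 comparison(s); min is 10, place at index 1 -> [-8, 10, 15, 25, 25]
Pass 3: scan indices 3..4 for the minimum = 2 comparison(s); min is 15, place at index 2 -> [-8, 10, 15, 25, 25]
Pass 4: scan indices 4..4 for the minimum = 1 comparison(s); min is 25, place at index 3 -> [-8, 10, 15, 25, 25]
Selection sort always scans the whole unsorted suffix, so the count is (n-1) + (n-2) + ... + 1 = n(n-1)/2 = 5*4/2 = 10 regardless of the input order.
Total comparisons: 4 + 3 + 2 + 1 = 10


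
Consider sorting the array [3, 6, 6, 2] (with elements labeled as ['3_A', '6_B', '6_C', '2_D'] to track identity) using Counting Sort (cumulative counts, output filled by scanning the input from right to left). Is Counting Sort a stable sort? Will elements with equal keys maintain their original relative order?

Trace Counting Sort on the labeled array (the key is the number; the letter only tracks identity):
  Counts for values 0..6: [0, 0, 1, 1, 0, 0, 2]
  Cumulative counts: [0, 0, 1, 2, 2, 2, 4]
  Scan right to left: place 2_D at output index 0
  Scan right to left: place 6_C at output index 3
  Scan right to left: place 6_B at output index 2
  Scan right to left: place 3_A at output index 1
  Output: [2_D, 3_A, 6_B, 6_C]
Equal keys:
  value 6: originally 6_B, 6_C; after sorting 6_B, 6_C -> order preserved
All equal keys kept their original relative order. Counting Sort is stable: scanning the input right to left with decreasing cumulative counts places later duplicates at later output positions.
Answer: Stable


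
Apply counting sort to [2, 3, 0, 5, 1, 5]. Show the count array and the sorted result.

Count array: [1, 1, 1, 1, 0, 2]
(count[i] = number of elements equal to i)
Cumulative count: [1, 2, 3, 4, 4, 6]
Sorted: [0, 1, 2, 3, 5, 5]


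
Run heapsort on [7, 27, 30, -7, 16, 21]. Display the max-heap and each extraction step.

Build heap: [30, 27, 21, -7, 16, 7]
Extract 30: [27, 16, 21, -7, 7, 30]
Extract 27: [21, 16, 7, -7, 27, 30]
Extract 21: [16, -7, 7, 21, 27, 30]
Extract 16: [7, -7, 16, 21, 27, 30]
Extract 7: [-7, 7, 16, 21, 27, 30]


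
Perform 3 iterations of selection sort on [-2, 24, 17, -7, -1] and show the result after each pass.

Pass 1: Select minimum -7 at index 3, swap -> [-7, 24, 17, -2, -1]
Pass 2: Select minimum -2 at index 3, swap -> [-7, -2, 17, 24, -1]
Pass 3: Select minimum -1 at index 4, swap -> [-7, -2, -1, 24, 17]


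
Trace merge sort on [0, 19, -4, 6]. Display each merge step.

Divide and conquer:
  Merge [0] + [19] -> [0, 19]
  Merge [-4] + [6] -> [-4, 6]
  Merge [0, 19] + [-4, 6] -> [-4, 0, 6, 19]


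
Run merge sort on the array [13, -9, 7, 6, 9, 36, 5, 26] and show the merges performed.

Divide and conquer:
  Merge [13] + [-9] -> [-9, 13]
  Merge [7] + [6] -> [6, 7]
  Merge [-9, 13] + [6, 7] -> [-9, 6, 7, 13]
  Merge [9] + [36] -> [9, 36]
  Merge [5] + [26] -> [5, 26]
  Merge [9, 36] + [5, 26] -> [5, 9, 26, 36]
  Merge [-9, 6, 7, 13] + [5, 9, 26, 36] -> [-9, 5, 6, 7, 9, 13, 26, 36]


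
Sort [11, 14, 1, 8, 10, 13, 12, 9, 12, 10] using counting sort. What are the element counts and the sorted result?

Count array: [0, 1, 0, 0, 0, 0, 0, 0, 1, 1, 2, 1, 2, 1, 1]
(count[i] = number of elements equal to i)
Cumulative count: [0, 1, 1, 1, 1, 1, 1, 1, 2, 3, 5, 6, 8, 9, 10]
Sorted: [1, 8, 9, 10, 10, 11, 12, 12, 13, 14]


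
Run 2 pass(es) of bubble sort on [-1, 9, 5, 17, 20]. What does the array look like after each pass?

After pass 1: [-1, 5, 9, 17, 20] (1 swaps)
After pass 2: [-1, 5, 9, 17, 20] (0 swaps)
Total swaps: 1


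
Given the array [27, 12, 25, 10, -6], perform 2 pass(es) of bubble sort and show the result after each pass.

After pass 1: [12, 25, 10, -6, 27] (4 swaps)
After pass 2: [12, 10, -6, 25, 27] (2 swaps)
Total swaps: 6


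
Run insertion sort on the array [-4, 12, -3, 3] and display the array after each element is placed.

First element -4 is already 'sorted'
Insert 12: shifted 0 elements -> [-4, 12, -3, 3]
Insert -3: shifted 1 elements -> [-4, -3, 12, 3]
Insert 3: shifted 1 elements -> [-4, -3, 3, 12]


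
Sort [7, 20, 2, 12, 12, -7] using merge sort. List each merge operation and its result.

Divide and conquer:
  Merge [20] + [2] -> [2, 20]
  Merge [7] + [2, 20] -> [2, 7, 20]
  Merge [12] + [-7] -> [-7, 12]
  Merge [12] + [-7, 12] -> [-7, 12, 12]
  Merge [2, 7, 20] + [-7, 12, 12] -> [-7, 2, 7, 12, 12, 20]


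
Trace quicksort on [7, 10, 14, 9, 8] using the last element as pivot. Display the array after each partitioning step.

Partition 1: pivot=8 at index 1 -> [7, 8, 14, 9, 10]
Partition 2: pivot=10 at index 3 -> [7, 8, 9, 10, 14]


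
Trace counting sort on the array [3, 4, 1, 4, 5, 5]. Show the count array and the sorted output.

Count array: [0, 1, 0, 1, 2, 2]
(count[i] = number of elements equal to i)
Cumulative count: [0, 1, 1, 2, 4, 6]
Sorted: [1, 3, 4, 4, 5, 5]


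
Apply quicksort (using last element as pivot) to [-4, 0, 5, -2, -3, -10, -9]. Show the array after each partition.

Partition 1: pivot=-9 at index 1 -> [-10, -9, 5, -2, -3, -4, 0]
Partition 2: pivot=0 at index 5 -> [-10, -9, -2, -3, -4, 0, 5]
Partition 3: pivot=-4 at index 2 -> [-10, -9, -4, -3, -2, 0, 5]
Partition 4: pivot=-2 at index 4 -> [-10, -9, -4, -3, -2, 0, 5]


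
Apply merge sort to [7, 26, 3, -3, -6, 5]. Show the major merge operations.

Divide and conquer:
  Merge [26] + [3] -> [3, 26]
  Merge [7] + [3, 26] -> [3, 7, 26]
  Merge [-6] + [5] -> [-6, 5]
  Merge [-3] + [-6, 5] -> [-6, -3, 5]
  Merge [3, 7, 26] + [-6, -3, 5] -> [-6, -3, 3, 5, 7, 26]


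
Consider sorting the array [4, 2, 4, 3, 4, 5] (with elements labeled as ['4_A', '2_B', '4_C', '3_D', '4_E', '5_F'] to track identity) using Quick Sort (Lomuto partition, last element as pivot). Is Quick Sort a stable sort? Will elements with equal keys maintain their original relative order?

Trace Quick Sort on the labeled array (the key is the number; the letter only tracks identity):
  Partition indices 0..5 around pivot 5_F -> [4_A, 2_B, 4_C, 3_D, 4_E, 5_F]
  Partition indices 0..4 around pivot 4_E -> [4_A, 2_B, 4_C, 3_D, 4_E, 5_F]
  Partition indices 0..3 around pivot 3_D -> [2_B, 3_D, 4_C, 4_A, 4_E, 5_F]
  Partition indices 2..3 around pivot 4_A -> [2_B, 3_D, 4_C, 4_A, 4_E, 5_F]
Final order: [2_B, 3_D, 4_C, 4_A, 4_E, 5_F]
Equal keys:
  value 4: originally 4_A, 4_C, 4_E; after sorting 4_C, 4_A, 4_E -> order changed
Equal keys were reordered, so Quick Sort is not stable: partition swaps elements across long distances and can reorder equal keys. (One such input is enough; an unstable sort may happen to preserve order on other inputs, but it gives no guarantee.)
Answer: Not stable


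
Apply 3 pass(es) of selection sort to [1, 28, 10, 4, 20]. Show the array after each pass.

Pass 1: Select minimum 1 at index 0, swap -> [1, 28, 10, 4, 20]
Pass 2: Select minimum 4 at index 3, swap -> [1, 4, 10, 28, 20]
Pass 3: Select minimum 10 at index 2, swap -> [1, 4, 10, 28, 20]


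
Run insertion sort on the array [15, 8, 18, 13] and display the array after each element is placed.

First element 15 is already 'sorted'
Insert 8: shifted 1 elements -> [8, 15, 18, 13]
Insert 18: shifted 0 elements -> [8, 15, 18, 13]
Insert 13: shifted 2 elements -> [8, 13, 15, 18]


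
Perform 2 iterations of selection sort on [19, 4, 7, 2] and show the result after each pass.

Pass 1: Select minimum 2 at index 3, swap -> [2, 4, 7, 19]
Pass 2: Select minimum 4 at index 1, swap -> [2, 4, 7, 19]


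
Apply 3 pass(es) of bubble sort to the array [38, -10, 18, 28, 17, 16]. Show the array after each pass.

After pass 1: [-10, 18, 28, 17, 16, 38] (5 swaps)
After pass 2: [-10, 18, 17, 16, 28, 38] (2 swaps)
After pass 3: [-10, 17, 16, 18, 28, 38] (2 swaps)
Total swaps: 9


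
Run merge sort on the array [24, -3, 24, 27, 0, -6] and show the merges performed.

Divide and conquer:
  Merge [-3] + [24] -> [-3, 24]
  Merge [24] + [-3, 24] -> [-3, 24, 24]
  Merge [0] + [-6] -> [-6, 0]
  Merge [27] + [-6, 0] -> [-6, 0, 27]
  Merge [-3, 24, 24] + [-6, 0, 27] -> [-6, -3, 0, 24, 24, 27]


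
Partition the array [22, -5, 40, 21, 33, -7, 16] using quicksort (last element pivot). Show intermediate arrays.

Partition 1: pivot=16 at index 2 -> [-5, -7, 16, 21, 33, 22, 40]
Partition 2: pivot=-7 at index 0 -> [-7, -5, 16, 21, 33, 22, 40]
Partition 3: pivot=40 at index 6 -> [-7, -5, 16, 21, 33, 22, 40]
Partition 4: pivot=22 at index 4 -> [-7, -5, 16, 21, 22, 33, 40]


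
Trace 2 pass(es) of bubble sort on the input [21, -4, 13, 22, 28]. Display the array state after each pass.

After pass 1: [-4, 13, 21, 22, 28] (2 swaps)
After pass 2: [-4, 13, 21, 22, 28] (0 swaps)
Total swaps: 2


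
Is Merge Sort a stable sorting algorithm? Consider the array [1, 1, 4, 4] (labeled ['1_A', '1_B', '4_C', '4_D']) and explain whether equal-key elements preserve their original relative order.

Trace Merge Sort on the labeled array (the key is the number; the letter only tracks identity):
  Merge [1_A] + [1_B] -> [1_A, 1_B]
  Merge [4_C] + [4_D] -> [4_C, 4_D]
  Merge [1_A, 1_B] + [4_C, 4_D] -> [1_A, 1_B, 4_C, 4_D]
Final order: [1_A, 1_B, 4_C, 4_D]
Equal keys:
  value 1: originally 1_A, 1_B; after sorting 1_A, 1_B -> order preserved
  value 4: originally 4_C, 4_D; after sorting 4_C, 4_D -> order preserved
All equal keys kept their original relative order. Merge Sort is stable: when the heads of the two halves are equal the merge takes from the left half first.
Answer: Stable


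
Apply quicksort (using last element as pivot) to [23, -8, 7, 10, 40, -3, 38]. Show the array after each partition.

Partition 1: pivot=38 at index 5 -> [23, -8, 7, 10, -3, 38, 40]
Partition 2: pivot=-3 at index 1 -> [-8, -3, 7, 10, 23, 38, 40]
Partition 3: pivot=23 at index 4 -> [-8, -3, 7, 10, 23, 38, 40]
Partition 4: pivot=10 at index 3 -> [-8, -3, 7, 10, 23, 38, 40]


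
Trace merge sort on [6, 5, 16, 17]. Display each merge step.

Divide and conquer:
  Merge [6] + [5] -> [5, 6]
  Merge [16] + [17] -> [16, 17]
  Merge [5, 6] + [16, 17] -> [5, 6, 16, 17]


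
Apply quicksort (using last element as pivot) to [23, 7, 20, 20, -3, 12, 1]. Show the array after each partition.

Partition 1: pivot=1 at index 1 -> [-3, 1, 20, 20, 23, 12, 7]
Partition 2: pivot=7 at index 2 -> [-3, 1, 7, 20, 23, 12, 20]
Partition 3: pivot=20 at index 5 -> [-3, 1, 7, 20, 12, 20, 23]
Partition 4: pivot=12 at index 3 -> [-3, 1, 7, 12, 20, 20, 23]


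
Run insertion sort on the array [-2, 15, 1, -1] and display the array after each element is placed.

First element -2 is already 'sorted'
Insert 15: shifted 0 elements -> [-2, 15, 1, -1]
Insert 1: shifted 1 elements -> [-2, 1, 15, -1]
Insert -1: shifted 2 elements -> [-2, -1, 1, 15]


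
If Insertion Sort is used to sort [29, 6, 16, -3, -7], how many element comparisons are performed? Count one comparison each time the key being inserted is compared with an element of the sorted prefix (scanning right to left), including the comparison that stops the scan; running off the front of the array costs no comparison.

Insert 6: 29 > 6 (shift), reached front = 1 comparison(s) -> [6, 29, 16, -3, -7]
Insert 16: 29 > 16 (shift), 6 <= 16 (stop) = 2 comparison(s) -> [6, 16, 29, -3, -7]
Insert -3: 29 > -3 (shift), 16 > -3 (shift), 6 > -3 (shift), reached front = 3 comparison(s) -> [-3, 6, 16, 29, -7]
Insert -7: 29 > -7 (shift), 16 > -7 (shift), 6 > -7 (shift), -3 > -7 (shift), reached front = 4 comparison(s) -> [-7, -3, 6, 16, 29]
Total comparisons: 1 + 2 + 3 + 4 = 10


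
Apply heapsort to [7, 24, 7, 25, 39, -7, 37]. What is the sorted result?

Build heap: [39, 25, 37, 7, 24, -7, 7]
Extract 39: [37, 25, 7, 7, 24, -7, 39]
Extract 37: [25, 24, 7, 7, -7, 37, 39]
Extract 25: [24, 7, 7, -7, 25, 37, 39]
Extract 24: [7, -7, 7, 24, 25, 37, 39]
Extract 7: [7, -7, 7, 24, 25, 37, 39]
Extract 7: [-7, 7, 7, 24, 25, 37, 39]


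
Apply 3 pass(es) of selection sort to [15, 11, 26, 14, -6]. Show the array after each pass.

Pass 1: Select minimum -6 at index 4, swap -> [-6, 11, 26, 14, 15]
Pass 2: Select minimum 11 at index 1, swap -> [-6, 11, 26, 14, 15]
Pass 3: Select minimum 14 at index 3, swap -> [-6, 11, 14, 26, 15]


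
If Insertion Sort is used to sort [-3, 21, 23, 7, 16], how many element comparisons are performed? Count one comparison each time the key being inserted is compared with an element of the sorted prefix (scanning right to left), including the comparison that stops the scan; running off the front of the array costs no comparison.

Insert 21: -3 <= 21 (stop) = 1 comparison(s) -> [-3, 21, 23, 7, 16]
Insert 23: 21 <= 23 (stop) = 1 comparison(s) -> [-3, 21, 23, 7, 16]
Insert 7: 23 > 7 (shift), 21 > 7 (shift), -3 <= 7 (stop) = 3 comparison(s) -> [-3, 7, 21, 23, 16]
Insert 16: 23 > 16 (shift), 21 > 16 (shift), 7 <= 16 (stop) = 3 comparison(s) -> [-3, 7, 16, 21, 23]
Total comparisons: 1 + 1 + 3 + 3 = 8


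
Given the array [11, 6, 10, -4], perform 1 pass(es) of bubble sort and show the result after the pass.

After pass 1: [6, 10, -4, 11] (3 swaps)
Total swaps: 3


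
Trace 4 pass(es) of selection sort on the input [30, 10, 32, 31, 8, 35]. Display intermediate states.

Pass 1: Select minimum 8 at index 4, swap -> [8, 10, 32, 31, 30, 35]
Pass 2: Select minimum 10 at index 1, swap -> [8, 10, 32, 31, 30, 35]
Pass 3: Select minimum 30 at index 4, swap -> [8, 10, 30, 31, 32, 35]
Pass 4: Select minimum 31 at index 3, swap -> [8, 10, 30, 31, 32, 35]


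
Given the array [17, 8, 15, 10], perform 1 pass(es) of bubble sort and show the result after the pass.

After pass 1: [8, 15, 10, 17] (3 swaps)
Total swaps: 3


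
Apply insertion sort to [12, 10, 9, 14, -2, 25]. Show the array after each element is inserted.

First element 12 is already 'sorted'
Insert 10: shifted 1 elements -> [10, 12, 9, 14, -2, 25]
Insert 9: shifted 2 elements -> [9, 10, 12, 14, -2, 25]
Insert 14: shifted 0 elements -> [9, 10, 12, 14, -2, 25]
Insert -2: shifted 4 elements -> [-2, 9, 10, 12, 14, 25]
Insert 25: shifted 0 elements -> [-2, 9, 10, 12, 14, 25]


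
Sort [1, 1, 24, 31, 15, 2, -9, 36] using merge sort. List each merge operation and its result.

Divide and conquer:
  Merge [1] + [1] -> [1, 1]
  Merge [24] + [31] -> [24, 31]
  Merge [1, 1] + [24, 31] -> [1, 1, 24, 31]
  Merge [15] + [2] -> [2, 15]
  Merge [-9] + [36] -> [-9, 36]
  Merge [2, 15] + [-9, 36] -> [-9, 2, 15, 36]
  Merge [1, 1, 24, 31] + [-9, 2, 15, 36] -> [-9, 1, 1, 2, 15, 24, 31, 36]


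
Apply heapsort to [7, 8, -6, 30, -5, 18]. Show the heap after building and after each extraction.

Build heap: [30, 8, 18, 7, -5, -6]
Extract 30: [18, 8, -6, 7, -5, 30]
Extract 18: [8, 7, -6, -5, 18, 30]
Extract 8: [7, -5, -6, 8, 18, 30]
Extract 7: [-5, -6, 7, 8, 18, 30]
Extract -5: [-6, -5, 7, 8, 18, 30]


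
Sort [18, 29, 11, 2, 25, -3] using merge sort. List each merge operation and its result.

Divide and conquer:
  Merge [29] + [11] -> [11, 29]
  Merge [18] + [11, 29] -> [11, 18, 29]
  Merge [25] + [-3] -> [-3, 25]
  Merge [2] + [-3, 25] -> [-3, 2, 25]
  Merge [11, 18, 29] + [-3, 2, 25] -> [-3, 2, 11, 18, 25, 29]


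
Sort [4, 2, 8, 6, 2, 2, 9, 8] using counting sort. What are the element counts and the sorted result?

Count array: [0, 0, 3, 0, 1, 0, 1, 0, 2, 1]
(count[i] = number of elements equal to i)
Cumulative count: [0, 0, 3, 3, 4, 4, 5, 5, 7, 8]
Sorted: [2, 2, 2, 4, 6, 8, 8, 9]


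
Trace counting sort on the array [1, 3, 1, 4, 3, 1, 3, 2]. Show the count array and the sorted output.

Count array: [0, 3, 1, 3, 1]
(count[i] = number of elements equal to i)
Cumulative count: [0, 3, 4, 7, 8]
Sorted: [1, 1, 1, 2, 3, 3, 3, 4]


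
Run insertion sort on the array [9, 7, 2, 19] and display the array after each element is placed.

First element 9 is already 'sorted'
Insert 7: shifted 1 elements -> [7, 9, 2, 19]
Insert 2: shifted 2 elements -> [2, 7, 9, 19]
Insert 19: shifted 0 elements -> [2, 7, 9, 19]


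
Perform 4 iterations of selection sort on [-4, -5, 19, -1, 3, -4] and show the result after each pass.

Pass 1: Select minimum -5 at index 1, swap -> [-5, -4, 19, -1, 3, -4]
Pass 2: Select minimum -4 at index 1, swap -> [-5, -4, 19, -1, 3, -4]
Pass 3: Select minimum -4 at index 5, swap -> [-5, -4, -4, -1, 3, 19]
Pass 4: Select minimum -1 at index 3, swap -> [-5, -4, -4, -1, 3, 19]


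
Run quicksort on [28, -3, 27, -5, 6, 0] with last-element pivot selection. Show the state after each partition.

Partition 1: pivot=0 at index 2 -> [-3, -5, 0, 28, 6, 27]
Partition 2: pivot=-5 at index 0 -> [-5, -3, 0, 28, 6, 27]
Partition 3: pivot=27 at index 4 -> [-5, -3, 0, 6, 27, 28]


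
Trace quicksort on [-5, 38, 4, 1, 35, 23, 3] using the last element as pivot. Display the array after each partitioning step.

Partition 1: pivot=3 at index 2 -> [-5, 1, 3, 38, 35, 23, 4]
Partition 2: pivot=1 at index 1 -> [-5, 1, 3, 38, 35, 23, 4]
Partition 3: pivot=4 at index 3 -> [-5, 1, 3, 4, 35, 23, 38]
Partition 4: pivot=38 at index 6 -> [-5, 1, 3, 4, 35, 23, 38]
Partition 5: pivot=23 at index 4 -> [-5, 1, 3, 4, 23, 35, 38]


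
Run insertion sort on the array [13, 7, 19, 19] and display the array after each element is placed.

First element 13 is already 'sorted'
Insert 7: shifted 1 elements -> [7, 13, 19, 19]
Insert 19: shifted 0 elements -> [7, 13, 19, 19]
Insert 19: shifted 0 elements -> [7, 13, 19, 19]


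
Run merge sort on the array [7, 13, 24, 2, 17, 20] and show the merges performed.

Divide and conquer:
  Merge [13] + [24] -> [13, 24]
  Merge [7] + [13, 24] -> [7, 13, 24]
  Merge [17] + [20] -> [17, 20]
  Merge [2] + [17, 20] -> [2, 17, 20]
  Merge [7, 13, 24] + [2, 17, 20] -> [2, 7, 13, 17, 20, 24]


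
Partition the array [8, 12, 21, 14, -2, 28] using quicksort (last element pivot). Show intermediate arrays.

Partition 1: pivot=28 at index 5 -> [8, 12, 21, 14, -2, 28]
Partition 2: pivot=-2 at index 0 -> [-2, 12, 21, 14, 8, 28]
Partition 3: pivot=8 at index 1 -> [-2, 8, 21, 14, 12, 28]
Partition 4: pivot=12 at index 2 -> [-2, 8, 12, 14, 21, 28]
Partition 5: pivot=21 at index 4 -> [-2, 8, 12, 14, 21, 28]


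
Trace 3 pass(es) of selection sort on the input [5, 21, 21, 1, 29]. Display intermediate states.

Pass 1: Select minimum 1 at index 3, swap -> [1, 21, 21, 5, 29]
Pass 2: Select minimum 5 at index 3, swap -> [1, 5, 21, 21, 29]
Pass 3: Select minimum 21 at index 2, swap -> [1, 5, 21, 21, 29]


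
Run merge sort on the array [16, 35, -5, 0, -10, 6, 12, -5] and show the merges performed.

Divide and conquer:
  Merge [16] + [35] -> [16, 35]
  Merge [-5] + [0] -> [-5, 0]
  Merge [16, 35] + [-5, 0] -> [-5, 0, 16, 35]
  Merge [-10] + [6] -> [-10, 6]
  Merge [12] + [-5] -> [-5, 12]
  Merge [-10, 6] + [-5, 12] -> [-10, -5, 6, 12]
  Merge [-5, 0, 16, 35] + [-10, -5, 6, 12] -> [-10, -5, -5, 0, 6, 12, 16, 35]


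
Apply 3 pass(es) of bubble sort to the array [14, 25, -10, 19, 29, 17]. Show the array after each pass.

After pass 1: [14, -10, 19, 25, 17, 29] (3 swaps)
After pass 2: [-10, 14, 19, 17, 25, 29] (2 swaps)
After pass 3: [-10, 14, 17, 19, 25, 29] (1 swaps)
Total swaps: 6
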